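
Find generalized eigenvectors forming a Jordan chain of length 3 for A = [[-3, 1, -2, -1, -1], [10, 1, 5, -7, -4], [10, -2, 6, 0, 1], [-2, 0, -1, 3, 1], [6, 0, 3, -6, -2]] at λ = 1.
We seek v_1 ∈ ker((A - I)^3) \ ker((A - I)^2), then set v_{i+1} = (A - I) v_i.

One such chain is v_1 = [[0, 3, 1, 0, 1]]^T, v_2 = [[0, 1, 0, 0, 0]]^T, v_3 = [[1, 0, -2, 0, 0]]^T. Check: (A - I) v_3 = [[0, 0, 0, 0, 0]]^T = 0.

v_1 = [[0, 3, 1, 0, 1]]^T, v_2 = [[0, 1, 0, 0, 0]]^T, v_3 = [[1, 0, -2, 0, 0]]^T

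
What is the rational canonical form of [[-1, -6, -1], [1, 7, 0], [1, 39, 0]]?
R = [[0, 0, -32], [1, 0, 0], [0, 1, 6]]

The invariant factors of A (the non-unit diagonal entries of the Smith normal form of xI - A over ℚ[x]) are (x - 4)^2(x + 2), each dividing the next. The characteristic polynomial is their product, (x - 4)^2(x + 2).

The rational canonical form is the block-diagonal matrix of companion matrices C(f_i):
R = [[0, 0, -32], [1, 0, 0], [0, 1, 6]].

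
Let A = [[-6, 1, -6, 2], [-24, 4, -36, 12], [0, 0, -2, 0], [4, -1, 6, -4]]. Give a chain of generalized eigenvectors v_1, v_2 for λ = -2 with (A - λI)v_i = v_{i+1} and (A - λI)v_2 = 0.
v_1 = [[0, -1, 0, 1]]^T, v_2 = [[1, 6, 0, -1]]^T

We seek v_1 ∈ ker((A + 2I)^2) \ ker(A + 2I), then set v_{i+1} = (A + 2I) v_i.

One such chain is v_1 = [[0, -1, 0, 1]]^T, v_2 = [[1, 6, 0, -1]]^T. Check: (A + 2I) v_2 = [[0, 0, 0, 0]]^T = 0.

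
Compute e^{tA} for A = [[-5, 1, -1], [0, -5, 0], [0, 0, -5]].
A has Jordan form J = [[-5, 1, 0], [0, -5, 0], [0, 0, -5]] with A = PJP^{-1}, so e^{tA} = P e^{tJ} P^{-1}.

For a Jordan block J_k(λ), e^{tJ_k(λ)} = e^{λt} · (I + tN + t^2 N^2/2! + ... + t^{k-1} N^{k-1}/(k-1)!) where N is the nilpotent superdiagonal part.

Assembling the blocks and conjugating back gives the entries of e^{tA} as shown above.

e^{tA} = [[e^{-5*t}, t*e^{-5*t}, -t*e^{-5*t}], [0, e^{-5*t}, 0], [0, 0, e^{-5*t}]]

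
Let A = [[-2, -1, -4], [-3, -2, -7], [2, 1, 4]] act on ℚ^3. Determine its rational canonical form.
The invariant factors of A (the non-unit diagonal entries of the Smith normal form of xI - A over ℚ[x]) are x^3, each dividing the next. The characteristic polynomial is their product, x^3.

The rational canonical form is the block-diagonal matrix of companion matrices C(f_i):
R = [[0, 0, 0], [1, 0, 0], [0, 1, 0]].

R = [[0, 0, 0], [1, 0, 0], [0, 1, 0]]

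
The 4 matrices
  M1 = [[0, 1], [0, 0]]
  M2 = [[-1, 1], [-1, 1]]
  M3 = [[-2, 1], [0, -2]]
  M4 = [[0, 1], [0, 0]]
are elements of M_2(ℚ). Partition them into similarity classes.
2 classes: {M1, M2, M4}, {M3}

Characteristic polynomials: χ_{M1} = x^2, χ_{M2} = x^2, χ_{M3} = (x + 2)^2, χ_{M4} = x^2.

{M1, M2, M4}: invariant factors x^2.

{M3}: invariant factors (x + 2)^2.

Matrices are similar if and only if their invariant-factor lists agree; the partition into similarity classes is {M1, M2, M4}, {M3}.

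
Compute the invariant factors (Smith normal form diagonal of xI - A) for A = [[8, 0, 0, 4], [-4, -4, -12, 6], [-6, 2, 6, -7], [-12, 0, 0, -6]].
The Jordan structure of A has elementary divisors x, x, (x - 2)^2. Arranging the block sizes at each eigenvalue in decreasing order and taking row products gives the invariant factors.

Invariant factors (smallest first, each dividing the next): x, x(x - 2)^2.

Check: the last factor x(x - 2)^2 is the minimal polynomial, and the product x^2(x - 2)^2 is the characteristic polynomial.

x, x(x - 2)^2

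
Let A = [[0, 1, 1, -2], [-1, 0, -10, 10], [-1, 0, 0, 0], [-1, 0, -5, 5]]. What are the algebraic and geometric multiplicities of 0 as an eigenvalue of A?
The characteristic polynomial is x^3(x - 5), so the factor x appears with exponent 3: the algebraic multiplicity is 3.

rank(A) = 3, so the eigenspace has dimension 4 - 3 = 1: the geometric multiplicity is 1.

Since 1 < 3, A is not diagonalizable.

algebraic multiplicity 3, geometric multiplicity 1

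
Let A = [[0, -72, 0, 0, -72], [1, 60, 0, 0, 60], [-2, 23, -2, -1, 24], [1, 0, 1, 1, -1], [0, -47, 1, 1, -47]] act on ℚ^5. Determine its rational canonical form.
R = [[0, 0, 0, 0, -72], [1, 0, 0, 0, 60], [0, 1, 0, 0, -14], [0, 0, 1, 0, -35], [0, 0, 0, 1, 12]]

The invariant factors of A (the non-unit diagonal entries of the Smith normal form of xI - A over ℚ[x]) are (x - 6)^2(x^3 - x + 2), each dividing the next. The characteristic polynomial is their product, (x - 6)^2(x^3 - x + 2).

The rational canonical form is the block-diagonal matrix of companion matrices C(f_i):
R = [[0, 0, 0, 0, -72], [1, 0, 0, 0, 60], [0, 1, 0, 0, -14], [0, 0, 1, 0, -35], [0, 0, 0, 1, 12]].

Note the characteristic polynomial does not split into linear factors over ℚ, so A has no Jordan form over ℚ; the rational canonical form exists over any field.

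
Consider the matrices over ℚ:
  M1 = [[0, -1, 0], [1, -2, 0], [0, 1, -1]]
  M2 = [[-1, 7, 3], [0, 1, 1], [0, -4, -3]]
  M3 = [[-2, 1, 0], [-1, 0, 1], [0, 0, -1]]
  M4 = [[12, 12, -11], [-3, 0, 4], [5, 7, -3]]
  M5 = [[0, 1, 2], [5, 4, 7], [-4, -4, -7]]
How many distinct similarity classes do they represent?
Characteristic polynomials: χ_{M1} = (x + 1)^3, χ_{M2} = (x + 1)^3, χ_{M3} = (x + 1)^3, χ_{M4} = (x - 3)^3, χ_{M5} = (x + 1)^3.

{M1, M2, M3, M5}: invariant factors (x + 1)^3.

{M4}: invariant factors (x - 3)^3.

Matrices are similar if and only if their invariant-factor lists agree; the partition into similarity classes is {M1, M2, M3, M5}, {M4}.

2 classes: {M1, M2, M3, M5}, {M4}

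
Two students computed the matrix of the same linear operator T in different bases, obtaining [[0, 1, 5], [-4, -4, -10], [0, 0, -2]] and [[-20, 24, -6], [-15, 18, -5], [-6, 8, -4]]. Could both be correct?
Yes.

Two matrices over a field are similar if and only if they have the same invariant factors.

Both A and B have characteristic polynomial (x + 2)^3 and minimal polynomial (x + 2)^2. Computing further, both have invariant factors x + 2, (x + 2)^2. Hence A and B are similar.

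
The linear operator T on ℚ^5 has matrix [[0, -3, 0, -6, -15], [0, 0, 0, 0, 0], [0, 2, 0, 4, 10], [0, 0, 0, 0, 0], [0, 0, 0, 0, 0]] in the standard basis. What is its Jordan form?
J = [[0, 1, 0, 0, 0], [0, 0, 0, 0, 0], [0, 0, 0, 0, 0], [0, 0, 0, 0, 0], [0, 0, 0, 0, 0]]

The characteristic polynomial is det(xI - A) = x^5, so the eigenvalues are 0 (algebraic multiplicity 5).

For λ = 0: rank(A) = 1, rank(A^2) = 0. The eigenspace has dimension 5 - 1 = 4, so there are 4 Jordan blocks; the rank sequence gives block sizes [2, 1, 1, 1].

Assembling the blocks gives the Jordan form J above.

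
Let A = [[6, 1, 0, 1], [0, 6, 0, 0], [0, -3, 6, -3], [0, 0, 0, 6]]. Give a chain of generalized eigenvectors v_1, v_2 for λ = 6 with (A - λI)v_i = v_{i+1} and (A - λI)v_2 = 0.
v_1 = [[-1, 1, 2, 0]]^T, v_2 = [[1, 0, -3, 0]]^T

We seek v_1 ∈ ker((A - 6I)^2) \ ker(A - 6I), then set v_{i+1} = (A - 6I) v_i.

One such chain is v_1 = [[-1, 1, 2, 0]]^T, v_2 = [[1, 0, -3, 0]]^T. Check: (A - 6I) v_2 = [[0, 0, 0, 0]]^T = 0.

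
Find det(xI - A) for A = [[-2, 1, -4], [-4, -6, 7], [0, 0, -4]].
xI - A = [[x + 2, -1, 4], [4, x + 6, -7], [0, 0, x + 4]].

Expanding det(xI - A) along the first row:
det(xI - A) = + (x + 2)·det([[x + 6, -7], [0, x + 4]]) - (-1)·det([[4, -7], [0, x + 4]]) + (4)·det([[4, x + 6], [0, 0]]).

Evaluating gives χ_A(x) = x^3 + 12x^2 + 48x + 64 = (x + 4)^3.

χ_A(x) = (x + 4)^3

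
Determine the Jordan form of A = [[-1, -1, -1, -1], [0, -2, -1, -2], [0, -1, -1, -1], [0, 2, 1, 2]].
J = [[-1, 1, 0, 0], [0, -1, 0, 0], [0, 0, 0, 1], [0, 0, 0, 0]]

The characteristic polynomial is det(xI - A) = x^2(x + 1)^2, so the eigenvalues are -1 (algebraic multiplicity 2), 0 (algebraic multiplicity 2).

For λ = -1: rank(A + I) = 3, rank((A + I)^2) = 2. The eigenspace has dimension 4 - 3 = 1, so there is 1 Jordan block; the rank sequence gives block sizes [2].

For λ = 0: rank(A) = 3, rank(A^2) = 2. The eigenspace has dimension 4 - 3 = 1, so there is 1 Jordan block; the rank sequence gives block sizes [2].

Assembling the blocks gives the Jordan form J above.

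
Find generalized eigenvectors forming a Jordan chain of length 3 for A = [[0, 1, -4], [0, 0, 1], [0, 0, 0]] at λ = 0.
v_1 = [[-1, 1, 1]]^T, v_2 = [[-3, 1, 0]]^T, v_3 = [[1, 0, 0]]^T

We seek v_1 ∈ ker(A^3) \ ker(A^2), then set v_{i+1} = A v_i.

One such chain is v_1 = [[-1, 1, 1]]^T, v_2 = [[-3, 1, 0]]^T, v_3 = [[1, 0, 0]]^T. Check: A v_3 = [[0, 0, 0]]^T = 0.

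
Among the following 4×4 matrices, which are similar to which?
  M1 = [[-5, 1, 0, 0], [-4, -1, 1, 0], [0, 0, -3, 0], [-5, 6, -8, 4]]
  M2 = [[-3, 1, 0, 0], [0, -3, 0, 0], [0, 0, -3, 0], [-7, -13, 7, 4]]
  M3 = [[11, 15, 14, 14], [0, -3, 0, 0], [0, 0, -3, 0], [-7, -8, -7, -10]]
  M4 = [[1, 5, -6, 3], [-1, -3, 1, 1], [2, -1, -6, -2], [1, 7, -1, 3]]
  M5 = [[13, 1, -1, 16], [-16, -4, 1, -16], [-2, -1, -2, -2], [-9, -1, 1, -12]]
2 classes: {M1, M4}, {M2, M3, M5}

Characteristic polynomials: χ_{M1} = (x - 4)(x + 3)^3, χ_{M2} = (x - 4)(x + 3)^3, χ_{M3} = (x - 4)(x + 3)^3, χ_{M4} = (x - 4)(x + 3)^3, χ_{M5} = (x - 4)(x + 3)^3.

{M1, M4}: invariant factors (x - 4)(x + 3)^3.

{M2, M3, M5}: invariant factors x + 3, (x - 4)(x + 3)^2.

Matrices are similar if and only if their invariant-factor lists agree; the partition into similarity classes is {M1, M4}, {M2, M3, M5}.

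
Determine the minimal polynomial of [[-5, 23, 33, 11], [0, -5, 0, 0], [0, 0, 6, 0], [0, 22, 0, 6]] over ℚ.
m_A(x) = (x - 6)(x + 5)^2

The characteristic polynomial factors as (x - 6)^2(x + 5)^2. The minimal polynomial is ∏(x - λ)^{k_λ} where k_λ is the size of the largest Jordan block at λ.

For λ = -5: rank(A + 5I) = 3, and the largest Jordan block has size 2 (the smallest k with rank((A + 5I)^k) = rank((A + 5I)^(k+1))).
For λ = 6: rank(A - 6I) = 2, and the largest Jordan block has size 1 (the smallest k with rank((A - 6I)^k) = rank((A - 6I)^(k+1))).

So m_A(x) = (x - 6)(x + 5)^2.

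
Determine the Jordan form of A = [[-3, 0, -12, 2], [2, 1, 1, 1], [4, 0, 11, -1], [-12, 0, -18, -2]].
The characteristic polynomial is det(xI - A) = x(x - 5)(x - 1)^2, so the eigenvalues are 0 (algebraic multiplicity 1), 1 (algebraic multiplicity 2), 5 (algebraic multiplicity 1).

For λ = 0: algebraic multiplicity 1 gives one 1×1 block.

For λ = 1: rank(A - I) = 3, rank((A - I)^2) = 2. The eigenspace has dimension 4 - 3 = 1, so there is 1 Jordan block; the rank sequence gives block sizes [2].

For λ = 5: algebraic multiplicity 1 gives one 1×1 block.

Assembling the blocks gives the Jordan form J above.

J = [[0, 0, 0, 0], [0, 1, 1, 0], [0, 0, 1, 0], [0, 0, 0, 5]]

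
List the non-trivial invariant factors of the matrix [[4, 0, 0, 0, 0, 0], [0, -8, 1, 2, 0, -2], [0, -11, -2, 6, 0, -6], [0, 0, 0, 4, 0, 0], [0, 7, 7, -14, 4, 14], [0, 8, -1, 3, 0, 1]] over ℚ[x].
The Jordan structure of A has elementary divisors (x + 3)^3, (x - 4), (x - 4), (x - 4). Arranging the block sizes at each eigenvalue in decreasing order and taking row products gives the invariant factors.

Invariant factors (smallest first, each dividing the next): x - 4, x - 4, (x - 4)(x + 3)^3.

Check: the last factor (x - 4)(x + 3)^3 is the minimal polynomial, and the product (x - 4)^3(x + 3)^3 is the characteristic polynomial.

x - 4, x - 4, (x - 4)(x + 3)^3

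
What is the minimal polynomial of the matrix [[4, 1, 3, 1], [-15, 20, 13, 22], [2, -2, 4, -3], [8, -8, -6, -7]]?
m_A(x) = (x - 6)(x - 5)^3

The characteristic polynomial factors as (x - 6)(x - 5)^3. The minimal polynomial is ∏(x - λ)^{k_λ} where k_λ is the size of the largest Jordan block at λ.

For λ = 5: rank(A - 5I) = 3, and the largest Jordan block has size 3 (the smallest k with rank((A - 5I)^k) = rank((A - 5I)^(k+1))).
For λ = 6: rank(A - 6I) = 3, and the largest Jordan block has size 1 (the smallest k with rank((A - 6I)^k) = rank((A - 6I)^(k+1))).

So m_A(x) = (x - 6)(x - 5)^3.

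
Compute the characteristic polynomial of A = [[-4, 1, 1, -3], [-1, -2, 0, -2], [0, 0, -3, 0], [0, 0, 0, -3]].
xI - A = [[x + 4, -1, -1, 3], [1, x + 2, 0, 2], [0, 0, x + 3, 0], [0, 0, 0, x + 3]].

Expanding det(xI - A) along the first row:
det(xI - A) = + (x + 4)·det([[x + 2, 0, 2], [0, x + 3, 0], [0, 0, x + 3]]) - (-1)·det([[1, 0, 2], [0, x + 3, 0], [0, 0, x + 3]]) + (-1)·det([[1, x + 2, 2], [0, 0, 0], [0, 0, x + 3]]) - (3)·det([[1, x + 2, 0], [0, 0, x + 3], [0, 0, 0]]).

Evaluating gives χ_A(x) = x^4 + 12x^3 + 54x^2 + 108x + 81 = (x + 3)^4.

χ_A(x) = (x + 3)^4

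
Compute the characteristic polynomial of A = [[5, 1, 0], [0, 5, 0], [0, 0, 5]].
xI - A = [[x - 5, -1, 0], [0, x - 5, 0], [0, 0, x - 5]].

Expanding det(xI - A) along the first row:
det(xI - A) = + (x - 5)·det([[x - 5, 0], [0, x - 5]]) - (-1)·det([[0, 0], [0, x - 5]]) + (0)·det([[0, x - 5], [0, 0]]).

Evaluating gives χ_A(x) = x^3 - 15x^2 + 75x - 125 = (x - 5)^3.

χ_A(x) = (x - 5)^3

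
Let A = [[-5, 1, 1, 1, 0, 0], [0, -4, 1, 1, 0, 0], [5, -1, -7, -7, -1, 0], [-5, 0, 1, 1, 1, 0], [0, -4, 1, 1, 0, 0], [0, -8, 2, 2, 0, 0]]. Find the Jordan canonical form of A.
The characteristic polynomial is det(xI - A) = x^3(x + 5)^3, so the eigenvalues are -5 (algebraic multiplicity 3), 0 (algebraic multiplicity 3).

For λ = -5: rank(A + 5I) = 4, rank((A + 5I)^2) = 3. The eigenspace has dimension 6 - 4 = 2, so there are 2 Jordan blocks; the rank sequence gives block sizes [2, 1].

For λ = 0: rank(A) = 4, rank(A^2) = 3. The eigenspace has dimension 6 - 4 = 2, so there are 2 Jordan blocks; the rank sequence gives block sizes [2, 1].

Assembling the blocks gives the Jordan form J above.

J = [[-5, 1, 0, 0, 0, 0], [0, -5, 0, 0, 0, 0], [0, 0, -5, 0, 0, 0], [0, 0, 0, 0, 1, 0], [0, 0, 0, 0, 0, 0], [0, 0, 0, 0, 0, 0]]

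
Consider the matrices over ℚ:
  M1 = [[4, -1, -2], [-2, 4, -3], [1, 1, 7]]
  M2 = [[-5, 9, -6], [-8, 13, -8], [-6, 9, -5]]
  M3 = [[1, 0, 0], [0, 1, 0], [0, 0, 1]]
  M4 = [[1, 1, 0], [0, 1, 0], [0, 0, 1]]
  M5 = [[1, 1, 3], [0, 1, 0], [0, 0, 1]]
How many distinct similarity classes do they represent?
Characteristic polynomials: χ_{M1} = (x - 5)^3, χ_{M2} = (x - 1)^3, χ_{M3} = (x - 1)^3, χ_{M4} = (x - 1)^3, χ_{M5} = (x - 1)^3.

{M1}: invariant factors (x - 5)^3.

{M2, M4, M5}: invariant factors x - 1, (x - 1)^2.

{M3}: invariant factors x - 1, x - 1, x - 1.

Matrices are similar if and only if their invariant-factor lists agree; the partition into similarity classes is {M1}, {M2, M4, M5}, {M3}.

3 classes: {M1}, {M2, M4, M5}, {M3}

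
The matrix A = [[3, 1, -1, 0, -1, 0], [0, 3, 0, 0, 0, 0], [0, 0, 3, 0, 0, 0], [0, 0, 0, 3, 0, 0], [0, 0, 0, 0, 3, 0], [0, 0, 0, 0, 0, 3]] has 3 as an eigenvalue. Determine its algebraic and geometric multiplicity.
The characteristic polynomial is (x - 3)^6, so the factor x - 3 appears with exponent 6: the algebraic multiplicity is 6.

rank(A - 3I) = 1, so the eigenspace has dimension 6 - 1 = 5: the geometric multiplicity is 5.

Since 5 < 6, A is not diagonalizable.

algebraic multiplicity 6, geometric multiplicity 5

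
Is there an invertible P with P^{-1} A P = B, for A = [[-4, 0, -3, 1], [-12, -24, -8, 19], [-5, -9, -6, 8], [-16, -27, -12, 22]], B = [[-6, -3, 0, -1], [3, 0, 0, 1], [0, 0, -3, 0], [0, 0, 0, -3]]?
No.

Both have characteristic polynomial (x + 3)^4 and minimal polynomial (x + 3)^2. But rank(A + 3I) = 2 for A while rank(B + 3I) = 1 for B, so the number of Jordan blocks at λ = -3 differs. A and B are not similar.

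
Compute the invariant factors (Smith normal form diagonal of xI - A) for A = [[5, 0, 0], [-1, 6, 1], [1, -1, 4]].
x - 5, (x - 5)^2

The Jordan structure of A has elementary divisors (x - 5)^2, (x - 5). Arranging the block sizes at each eigenvalue in decreasing order and taking row products gives the invariant factors.

Invariant factors (smallest first, each dividing the next): x - 5, (x - 5)^2.

Check: the last factor (x - 5)^2 is the minimal polynomial, and the product (x - 5)^3 is the characteristic polynomial.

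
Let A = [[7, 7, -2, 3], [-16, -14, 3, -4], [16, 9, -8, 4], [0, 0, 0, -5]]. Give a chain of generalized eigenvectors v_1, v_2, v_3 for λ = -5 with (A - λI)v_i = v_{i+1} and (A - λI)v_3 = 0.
v_1 = [[-2, 3, -2, 0]]^T, v_2 = [[1, -1, 1, 0]]^T, v_3 = [[3, -4, 4, 0]]^T

We seek v_1 ∈ ker((A + 5I)^3) \ ker((A + 5I)^2), then set v_{i+1} = (A + 5I) v_i.

One such chain is v_1 = [[-2, 3, -2, 0]]^T, v_2 = [[1, -1, 1, 0]]^T, v_3 = [[3, -4, 4, 0]]^T. Check: (A + 5I) v_3 = [[0, 0, 0, 0]]^T = 0.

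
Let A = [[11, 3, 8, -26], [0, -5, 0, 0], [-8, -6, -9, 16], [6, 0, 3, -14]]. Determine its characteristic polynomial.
xI - A = [[x - 11, -3, -8, 26], [0, x + 5, 0, 0], [8, 6, x + 9, -16], [-6, 0, -3, x + 14]].

Expanding det(xI - A) along the first row:
det(xI - A) = + (x - 11)·det([[x + 5, 0, 0], [6, x + 9, -16], [0, -3, x + 14]]) - (-3)·det([[0, 0, 0], [8, x + 9, -16], [-6, -3, x + 14]]) + (-8)·det([[0, x + 5, 0], [8, 6, -16], [-6, 0, x + 14]]) - (26)·det([[0, x + 5, 0], [8, 6, x + 9], [-6, 0, -3]]).

Evaluating gives χ_A(x) = x^4 + 17x^3 + 105x^2 + 275x + 250 = (x + 2)(x + 5)^3.

χ_A(x) = (x + 2)(x + 5)^3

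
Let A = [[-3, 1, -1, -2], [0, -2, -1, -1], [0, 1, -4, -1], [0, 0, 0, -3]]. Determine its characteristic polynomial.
χ_A(x) = (x + 3)^4

xI - A = [[x + 3, -1, 1, 2], [0, x + 2, 1, 1], [0, -1, x + 4, 1], [0, 0, 0, x + 3]].

Expanding det(xI - A) along the first row:
det(xI - A) = + (x + 3)·det([[x + 2, 1, 1], [-1, x + 4, 1], [0, 0, x + 3]]) - (-1)·det([[0, 1, 1], [0, x + 4, 1], [0, 0, x + 3]]) + (1)·det([[0, x + 2, 1], [0, -1, 1], [0, 0, x + 3]]) - (2)·det([[0, x + 2, 1], [0, -1, x + 4], [0, 0, 0]]).

Evaluating gives χ_A(x) = x^4 + 12x^3 + 54x^2 + 108x + 81 = (x + 3)^4.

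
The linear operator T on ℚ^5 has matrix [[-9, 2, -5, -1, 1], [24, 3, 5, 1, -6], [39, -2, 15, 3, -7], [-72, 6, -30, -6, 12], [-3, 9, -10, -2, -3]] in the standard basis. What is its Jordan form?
The characteristic polynomial is det(xI - A) = x^5, so the eigenvalues are 0 (algebraic multiplicity 5).

For λ = 0: rank(A) = 2, rank(A^2) = 1, rank(A^3) = 0. The eigenspace has dimension 5 - 2 = 3, so there are 3 Jordan blocks; the rank sequence gives block sizes [3, 1, 1].

Assembling the blocks gives the Jordan form J above.

J = [[0, 1, 0, 0, 0], [0, 0, 1, 0, 0], [0, 0, 0, 0, 0], [0, 0, 0, 0, 0], [0, 0, 0, 0, 0]]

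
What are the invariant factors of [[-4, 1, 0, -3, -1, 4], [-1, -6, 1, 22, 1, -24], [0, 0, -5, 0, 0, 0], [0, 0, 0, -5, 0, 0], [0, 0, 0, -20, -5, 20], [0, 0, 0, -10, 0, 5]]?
The Jordan structure of A has elementary divisors (x + 5)^3, (x + 5), (x + 5), (x - 5). Arranging the block sizes at each eigenvalue in decreasing order and taking row products gives the invariant factors.

Invariant factors (smallest first, each dividing the next): x + 5, x + 5, (x - 5)(x + 5)^3.

Check: the last factor (x - 5)(x + 5)^3 is the minimal polynomial, and the product (x - 5)(x + 5)^5 is the characteristic polynomial.

x + 5, x + 5, (x - 5)(x + 5)^3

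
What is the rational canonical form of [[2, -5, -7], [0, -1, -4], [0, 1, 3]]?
R = [[0, 0, 2], [1, 0, -5], [0, 1, 4]]

The invariant factors of A (the non-unit diagonal entries of the Smith normal form of xI - A over ℚ[x]) are (x - 2)(x - 1)^2, each dividing the next. The characteristic polynomial is their product, (x - 2)(x - 1)^2.

The rational canonical form is the block-diagonal matrix of companion matrices C(f_i):
R = [[0, 0, 2], [1, 0, -5], [0, 1, 4]].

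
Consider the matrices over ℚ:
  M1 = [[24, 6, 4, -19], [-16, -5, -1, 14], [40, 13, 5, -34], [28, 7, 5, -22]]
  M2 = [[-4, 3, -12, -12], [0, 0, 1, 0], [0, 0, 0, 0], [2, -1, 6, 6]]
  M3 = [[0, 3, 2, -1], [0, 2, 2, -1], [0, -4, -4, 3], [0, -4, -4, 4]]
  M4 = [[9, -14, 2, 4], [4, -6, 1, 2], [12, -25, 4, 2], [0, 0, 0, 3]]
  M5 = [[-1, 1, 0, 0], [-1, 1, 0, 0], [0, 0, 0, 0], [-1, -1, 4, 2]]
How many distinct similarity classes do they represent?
3 classes: {M1, M2, M3}, {M4}, {M5}

Characteristic polynomials: χ_{M1} = x^3(x - 2), χ_{M2} = x^3(x - 2), χ_{M3} = x^3(x - 2), χ_{M4} = (x - 3)^3(x - 1), χ_{M5} = x^3(x - 2).

{M1, M2, M3}: invariant factors x^3(x - 2).

{M4}: invariant factors x - 3, (x - 3)^2(x - 1).

{M5}: invariant factors x, x^2(x - 2).

Matrices are similar if and only if their invariant-factor lists agree; the partition into similarity classes is {M1, M2, M3}, {M4}, {M5}.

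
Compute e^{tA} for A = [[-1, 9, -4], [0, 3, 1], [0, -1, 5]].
A has Jordan form J = [[-1, 0, 0], [0, 4, 1], [0, 0, 4]] with A = PJP^{-1}, so e^{tA} = P e^{tJ} P^{-1}.

For a Jordan block J_k(λ), e^{tJ_k(λ)} = e^{λt} · (I + tN + t^2 N^2/2! + ... + t^{k-1} N^{k-1}/(k-1)!) where N is the nilpotent superdiagonal part.

Assembling the blocks and conjugating back gives the entries of e^{tA} as shown above.

e^{tA} = [[e^{-t}, ((2 - t)*e^{5*t} - 2)*e^{-t}, ((t - 1)*e^{5*t} + 1)*e^{-t}], [0, (1 - t)*e^{4*t}, t*e^{4*t}], [0, -t*e^{4*t}, (t + 1)*e^{4*t}]]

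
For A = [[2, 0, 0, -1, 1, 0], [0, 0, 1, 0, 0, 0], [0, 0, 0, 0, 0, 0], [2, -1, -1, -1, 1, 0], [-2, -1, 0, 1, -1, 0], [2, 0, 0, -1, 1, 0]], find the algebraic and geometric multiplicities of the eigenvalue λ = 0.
The characteristic polynomial is x^6, so the factor x appears with exponent 6: the algebraic multiplicity is 6.

rank(A) = 3, so the eigenspace has dimension 6 - 3 = 3: the geometric multiplicity is 3.

Since 3 < 6, A is not diagonalizable.

algebraic multiplicity 6, geometric multiplicity 3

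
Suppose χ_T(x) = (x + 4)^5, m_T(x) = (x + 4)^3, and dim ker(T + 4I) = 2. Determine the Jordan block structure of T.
Jordan blocks: (-4, 3), (-4, 2)

λ = -4: algebraic multiplicity 5 (exponent in χ_T), largest block size 3 (exponent in m_T), 2 blocks (geometric multiplicity). These force block sizes [3, 2].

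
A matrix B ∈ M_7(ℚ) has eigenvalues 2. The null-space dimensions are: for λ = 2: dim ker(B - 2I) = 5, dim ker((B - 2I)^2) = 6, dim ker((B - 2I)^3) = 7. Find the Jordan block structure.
Jordan blocks: (2, 3), (2, 1), (2, 1), (2, 1), (2, 1)

λ = 2: successive nullity increments [5, 1, 1] count blocks of size ≥ k; block sizes are [3, 1, 1, 1, 1].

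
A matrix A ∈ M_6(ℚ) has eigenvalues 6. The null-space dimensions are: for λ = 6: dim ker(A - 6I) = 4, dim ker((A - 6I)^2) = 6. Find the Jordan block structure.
λ = 6: successive nullity increments [4, 2] count blocks of size ≥ k; block sizes are [2, 2, 1, 1].

Jordan blocks: (6, 2), (6, 2), (6, 1), (6, 1)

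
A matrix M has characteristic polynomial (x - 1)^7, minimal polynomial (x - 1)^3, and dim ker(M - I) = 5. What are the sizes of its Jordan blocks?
λ = 1: algebraic multiplicity 7 (exponent in χ_M), largest block size 3 (exponent in m_M), 5 blocks (geometric multiplicity). These force block sizes [3, 1, 1, 1, 1].

Jordan blocks: (1, 3), (1, 1), (1, 1), (1, 1), (1, 1)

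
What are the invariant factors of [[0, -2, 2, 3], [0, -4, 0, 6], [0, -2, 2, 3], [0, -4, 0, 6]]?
The Jordan structure of A has elementary divisors x, x, (x - 2)^2. Arranging the block sizes at each eigenvalue in decreasing order and taking row products gives the invariant factors.

Invariant factors (smallest first, each dividing the next): x, x(x - 2)^2.

Check: the last factor x(x - 2)^2 is the minimal polynomial, and the product x^2(x - 2)^2 is the characteristic polynomial.

x, x(x - 2)^2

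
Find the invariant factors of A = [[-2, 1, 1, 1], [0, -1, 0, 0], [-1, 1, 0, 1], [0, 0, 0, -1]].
x + 1, x + 1, (x + 1)^2

The Jordan structure of A has elementary divisors (x + 1)^2, (x + 1), (x + 1). Arranging the block sizes at each eigenvalue in decreasing order and taking row products gives the invariant factors.

Invariant factors (smallest first, each dividing the next): x + 1, x + 1, (x + 1)^2.

Check: the last factor (x + 1)^2 is the minimal polynomial, and the product (x + 1)^4 is the characteristic polynomial.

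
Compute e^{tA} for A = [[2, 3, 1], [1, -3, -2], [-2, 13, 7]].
A has Jordan form J = [[2, 1, 0], [0, 2, 1], [0, 0, 2]] with A = PJP^{-1}, so e^{tA} = P e^{tJ} P^{-1}.

For a Jordan block J_k(λ), e^{tJ_k(λ)} = e^{λt} · (I + tN + t^2 N^2/2! + ... + t^{k-1} N^{k-1}/(k-1)!) where N is the nilpotent superdiagonal part.

Assembling the blocks and conjugating back gives the entries of e^{tA} as shown above.

e^{tA} = [[(t^2 + 2)*e^{2*t}/2, t*(3 - t)*e^{2*t}, t*(2 - t)*e^{2*t}/2], [t*(2 - t)*e^{2*t}/2, (t^2 - 5*t + 1)*e^{2*t}, t*(t - 4)*e^{2*t}/2], [t*(3*t - 4)*e^{2*t}/2, t*(13 - 3*t)*e^{2*t}, (-3*t^2 + 10*t + 2)*e^{2*t}/2]]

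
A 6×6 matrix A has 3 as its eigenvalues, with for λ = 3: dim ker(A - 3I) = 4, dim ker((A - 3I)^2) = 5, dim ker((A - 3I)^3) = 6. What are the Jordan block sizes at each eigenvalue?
Jordan blocks: (3, 3), (3, 1), (3, 1), (3, 1)

λ = 3: successive nullity increments [4, 1, 1] count blocks of size ≥ k; block sizes are [3, 1, 1, 1].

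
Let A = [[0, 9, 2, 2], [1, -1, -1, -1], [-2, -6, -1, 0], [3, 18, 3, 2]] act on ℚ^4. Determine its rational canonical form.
R = [[-1, 0, 0, 0], [0, 0, 0, -1], [0, 1, 0, 1], [0, 0, 1, 1]]

The invariant factors of A (the non-unit diagonal entries of the Smith normal form of xI - A over ℚ[x]) are x + 1, (x - 1)^2(x + 1), each dividing the next. The characteristic polynomial is their product, (x - 1)^2(x + 1)^2.

The rational canonical form is the block-diagonal matrix of companion matrices C(f_i):
R = [[-1, 0, 0, 0], [0, 0, 0, -1], [0, 1, 0, 1], [0, 0, 1, 1]].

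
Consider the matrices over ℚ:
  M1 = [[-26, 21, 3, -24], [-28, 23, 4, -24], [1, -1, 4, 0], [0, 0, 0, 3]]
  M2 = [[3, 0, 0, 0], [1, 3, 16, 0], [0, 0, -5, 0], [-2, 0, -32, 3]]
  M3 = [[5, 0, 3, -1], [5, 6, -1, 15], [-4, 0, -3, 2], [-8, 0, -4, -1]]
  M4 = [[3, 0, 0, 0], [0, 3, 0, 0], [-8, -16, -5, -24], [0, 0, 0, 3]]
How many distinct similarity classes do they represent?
3 classes: {M1, M2}, {M3}, {M4}

Characteristic polynomials: χ_{M1} = (x - 3)^3(x + 5), χ_{M2} = (x - 3)^3(x + 5), χ_{M3} = (x - 6)(x - 3)(x + 1)^2, χ_{M4} = (x - 3)^3(x + 5).

{M1, M2}: invariant factors x - 3, (x - 3)^2(x + 5).

{M3}: invariant factors (x - 6)(x - 3)(x + 1)^2.

{M4}: invariant factors x - 3, x - 3, (x - 3)(x + 5).

Matrices are similar if and only if their invariant-factor lists agree; the partition into similarity classes is {M1, M2}, {M3}, {M4}.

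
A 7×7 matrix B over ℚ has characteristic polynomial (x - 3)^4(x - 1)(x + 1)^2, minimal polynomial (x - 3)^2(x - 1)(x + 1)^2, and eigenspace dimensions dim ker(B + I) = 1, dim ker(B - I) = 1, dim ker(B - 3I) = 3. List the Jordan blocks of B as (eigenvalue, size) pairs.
Jordan blocks: (-1, 2), (1, 1), (3, 2), (3, 1), (3, 1)

λ = -1: algebraic multiplicity 2 (exponent in χ_B), largest block size 2 (exponent in m_B), 1 block (geometric multiplicity). This forces block sizes [2].
λ = 1: algebraic multiplicity 1 (exponent in χ_B), largest block size 1 (exponent in m_B), 1 block (geometric multiplicity). This forces block sizes [1].
λ = 3: algebraic multiplicity 4 (exponent in χ_B), largest block size 2 (exponent in m_B), 3 blocks (geometric multiplicity). These force block sizes [2, 1, 1].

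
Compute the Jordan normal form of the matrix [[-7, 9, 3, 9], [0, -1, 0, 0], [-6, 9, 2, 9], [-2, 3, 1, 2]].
The characteristic polynomial is det(xI - A) = (x + 1)^4, so the eigenvalues are -1 (algebraic multiplicity 4).

For λ = -1: rank(A + I) = 1, rank((A + I)^2) = 0. The eigenspace has dimension 4 - 1 = 3, so there are 3 Jordan blocks; the rank sequence gives block sizes [2, 1, 1].

Assembling the blocks gives the Jordan form J above.

J = [[-1, 1, 0, 0], [0, -1, 0, 0], [0, 0, -1, 0], [0, 0, 0, -1]]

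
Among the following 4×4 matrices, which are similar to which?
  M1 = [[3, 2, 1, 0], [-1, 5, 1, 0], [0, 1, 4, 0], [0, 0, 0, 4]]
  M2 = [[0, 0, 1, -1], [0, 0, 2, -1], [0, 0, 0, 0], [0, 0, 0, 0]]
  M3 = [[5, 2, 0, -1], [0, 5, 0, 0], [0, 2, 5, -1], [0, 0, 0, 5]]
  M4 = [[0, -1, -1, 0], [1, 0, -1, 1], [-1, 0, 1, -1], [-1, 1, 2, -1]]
3 classes: {M1}, {M2, M4}, {M3}

Characteristic polynomials: χ_{M1} = (x - 4)^4, χ_{M2} = x^4, χ_{M3} = (x - 5)^4, χ_{M4} = x^4.

{M1}: invariant factors x - 4, (x - 4)^3.

{M2, M4}: invariant factors x^2, x^2.

{M3}: invariant factors x - 5, x - 5, (x - 5)^2.

Matrices are similar if and only if their invariant-factor lists agree; the partition into similarity classes is {M1}, {M2, M4}, {M3}.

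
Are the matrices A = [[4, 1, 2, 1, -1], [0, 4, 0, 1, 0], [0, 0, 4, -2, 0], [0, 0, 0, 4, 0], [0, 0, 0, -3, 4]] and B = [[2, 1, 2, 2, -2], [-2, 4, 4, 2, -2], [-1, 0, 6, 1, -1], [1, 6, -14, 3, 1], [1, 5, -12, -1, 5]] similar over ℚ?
Yes.

Two matrices over a field are similar if and only if they have the same invariant factors.

Both A and B have characteristic polynomial (x - 4)^5 and minimal polynomial (x - 4)^2. Computing further, both have invariant factors x - 4, (x - 4)^2, (x - 4)^2. Hence A and B are similar.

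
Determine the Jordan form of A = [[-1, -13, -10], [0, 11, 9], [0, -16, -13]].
The characteristic polynomial is det(xI - A) = (x + 1)^3, so the eigenvalues are -1 (algebraic multiplicity 3).

For λ = -1: rank(A + I) = 2, rank((A + I)^2) = 1, rank((A + I)^3) = 0. The eigenspace has dimension 3 - 2 = 1, so there is 1 Jordan block; the rank sequence gives block sizes [3].

Assembling the blocks gives the Jordan form J above.

J = [[-1, 1, 0], [0, -1, 1], [0, 0, -1]]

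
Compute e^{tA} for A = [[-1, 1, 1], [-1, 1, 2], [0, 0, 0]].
A has Jordan form J = [[0, 1, 0], [0, 0, 1], [0, 0, 0]] with A = PJP^{-1}, so e^{tA} = P e^{tJ} P^{-1}.

For a Jordan block J_k(λ), e^{tJ_k(λ)} = e^{λt} · (I + tN + t^2 N^2/2! + ... + t^{k-1} N^{k-1}/(k-1)!) where N is the nilpotent superdiagonal part.

Assembling the blocks and conjugating back gives the entries of e^{tA} as shown above.

e^{tA} = [[1 - t, t, t*(t + 2)/2], [-t, t + 1, t*(t + 4)/2], [0, 0, 1]]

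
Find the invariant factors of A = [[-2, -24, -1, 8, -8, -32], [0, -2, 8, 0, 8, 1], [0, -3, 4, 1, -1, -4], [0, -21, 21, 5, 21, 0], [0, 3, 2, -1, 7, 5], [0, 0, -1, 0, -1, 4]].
(x - 5)^2(x + 2), (x - 5)^2(x + 2)

The Jordan structure of A has elementary divisors (x + 2), (x + 2), (x - 5)^2, (x - 5)^2. Arranging the block sizes at each eigenvalue in decreasing order and taking row products gives the invariant factors.

Invariant factors (smallest first, each dividing the next): (x - 5)^2(x + 2), (x - 5)^2(x + 2).

Check: the last factor (x - 5)^2(x + 2) is the minimal polynomial, and the product (x - 5)^4(x + 2)^2 is the characteristic polynomial.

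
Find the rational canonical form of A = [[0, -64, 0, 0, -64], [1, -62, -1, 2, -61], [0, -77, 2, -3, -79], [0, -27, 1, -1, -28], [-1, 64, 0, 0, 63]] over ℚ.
The invariant factors of A (the non-unit diagonal entries of the Smith normal form of xI - A over ℚ[x]) are (x - 4)^2(x + 1)^2(x + 4), each dividing the next. The characteristic polynomial is their product, (x - 4)^2(x + 1)^2(x + 4).

The rational canonical form is the block-diagonal matrix of companion matrices C(f_i):
R = [[0, 0, 0, 0, -64], [1, 0, 0, 0, -112], [0, 1, 0, 0, -28], [0, 0, 1, 0, 23], [0, 0, 0, 1, 2]].

R = [[0, 0, 0, 0, -64], [1, 0, 0, 0, -112], [0, 1, 0, 0, -28], [0, 0, 1, 0, 23], [0, 0, 0, 1, 2]]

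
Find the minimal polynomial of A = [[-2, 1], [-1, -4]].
The characteristic polynomial factors as (x + 3)^2. The minimal polynomial is ∏(x - λ)^{k_λ} where k_λ is the size of the largest Jordan block at λ.

For λ = -3: rank(A + 3I) = 1, and the largest Jordan block has size 2 (the smallest k with rank((A + 3I)^k) = rank((A + 3I)^(k+1))).

So m_A(x) = (x + 3)^2.

m_A(x) = (x + 3)^2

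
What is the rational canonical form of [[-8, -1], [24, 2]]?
R = [[0, -8], [1, -6]]

The invariant factors of A (the non-unit diagonal entries of the Smith normal form of xI - A over ℚ[x]) are (x + 2)(x + 4), each dividing the next. The characteristic polynomial is their product, (x + 2)(x + 4).

The rational canonical form is the block-diagonal matrix of companion matrices C(f_i):
R = [[0, -8], [1, -6]].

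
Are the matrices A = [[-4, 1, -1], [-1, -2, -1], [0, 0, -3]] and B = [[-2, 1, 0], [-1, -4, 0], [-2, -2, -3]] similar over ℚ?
Two matrices over a field are similar if and only if they have the same invariant factors.

Both A and B have characteristic polynomial (x + 3)^3 and minimal polynomial (x + 3)^2. Computing further, both have invariant factors x + 3, (x + 3)^2. Hence A and B are similar.

Yes.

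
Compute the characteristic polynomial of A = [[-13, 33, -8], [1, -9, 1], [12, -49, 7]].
χ_A(x) = (x + 5)^3

xI - A = [[x + 13, -33, 8], [-1, x + 9, -1], [-12, 49, x - 7]].

Expanding det(xI - A) along the first row:
det(xI - A) = + (x + 13)·det([[x + 9, -1], [49, x - 7]]) - (-33)·det([[-1, -1], [-12, x - 7]]) + (8)·det([[-1, x + 9], [-12, 49]]).

Evaluating gives χ_A(x) = x^3 + 15x^2 + 75x + 125 = (x + 5)^3.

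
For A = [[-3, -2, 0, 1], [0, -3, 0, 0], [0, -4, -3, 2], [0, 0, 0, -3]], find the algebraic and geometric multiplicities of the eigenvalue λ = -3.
algebraic multiplicity 4, geometric multiplicity 3

The characteristic polynomial is (x + 3)^4, so the factor x + 3 appears with exponent 4: the algebraic multiplicity is 4.

rank(A + 3I) = 1, so the eigenspace has dimension 4 - 1 = 3: the geometric multiplicity is 3.

Since 3 < 4, A is not diagonalizable.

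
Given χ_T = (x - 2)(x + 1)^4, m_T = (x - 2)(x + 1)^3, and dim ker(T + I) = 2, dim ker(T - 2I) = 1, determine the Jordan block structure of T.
Jordan blocks: (-1, 3), (-1, 1), (2, 1)

λ = -1: algebraic multiplicity 4 (exponent in χ_T), largest block size 3 (exponent in m_T), 2 blocks (geometric multiplicity). These force block sizes [3, 1].
λ = 2: algebraic multiplicity 1 (exponent in χ_T), largest block size 1 (exponent in m_T), 1 block (geometric multiplicity). This forces block sizes [1].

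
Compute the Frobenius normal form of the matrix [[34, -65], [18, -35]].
The invariant factors of A (the non-unit diagonal entries of the Smith normal form of xI - A over ℚ[x]) are (x - 4)(x + 5), each dividing the next. The characteristic polynomial is their product, (x - 4)(x + 5).

The rational canonical form is the block-diagonal matrix of companion matrices C(f_i):
R = [[0, 20], [1, -1]].

R = [[0, 20], [1, -1]]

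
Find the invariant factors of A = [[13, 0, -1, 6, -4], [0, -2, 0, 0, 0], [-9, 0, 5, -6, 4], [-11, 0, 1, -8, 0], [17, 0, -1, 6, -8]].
x + 2, (x - 4)^2(x + 2)(x + 4)

The Jordan structure of A has elementary divisors (x + 4), (x + 2), (x + 2), (x - 4)^2. Arranging the block sizes at each eigenvalue in decreasing order and taking row products gives the invariant factors.

Invariant factors (smallest first, each dividing the next): x + 2, (x - 4)^2(x + 2)(x + 4).

Check: the last factor (x - 4)^2(x + 2)(x + 4) is the minimal polynomial, and the product (x - 4)^2(x + 2)^2(x + 4) is the characteristic polynomial.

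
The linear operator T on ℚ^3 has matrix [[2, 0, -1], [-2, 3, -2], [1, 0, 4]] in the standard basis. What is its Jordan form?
J = [[3, 1, 0], [0, 3, 0], [0, 0, 3]]

The characteristic polynomial is det(xI - A) = (x - 3)^3, so the eigenvalues are 3 (algebraic multiplicity 3).

For λ = 3: rank(A - 3I) = 1, rank((A - 3I)^2) = 0. The eigenspace has dimension 3 - 1 = 2, so there are 2 Jordan blocks; the rank sequence gives block sizes [2, 1].

Assembling the blocks gives the Jordan form J above.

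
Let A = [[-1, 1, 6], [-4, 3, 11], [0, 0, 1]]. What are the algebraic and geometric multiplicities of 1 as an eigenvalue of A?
algebraic multiplicity 3, geometric multiplicity 1

The characteristic polynomial is (x - 1)^3, so the factor x - 1 appears with exponent 3: the algebraic multiplicity is 3.

rank(A - I) = 2, so the eigenspace has dimension 3 - 2 = 1: the geometric multiplicity is 1.

Since 1 < 3, A is not diagonalizable.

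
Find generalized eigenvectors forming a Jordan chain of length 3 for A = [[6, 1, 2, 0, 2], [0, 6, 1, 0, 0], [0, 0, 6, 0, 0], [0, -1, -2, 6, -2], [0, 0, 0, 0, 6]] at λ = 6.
We seek v_1 ∈ ker((A - 6I)^3) \ ker((A - 6I)^2), then set v_{i+1} = (A - 6I) v_i.

One such chain is v_1 = [[-2, 0, 1, 2, -1]]^T, v_2 = [[0, 1, 0, 0, 0]]^T, v_3 = [[1, 0, 0, -1, 0]]^T. Check: (A - 6I) v_3 = [[0, 0, 0, 0, 0]]^T = 0.

v_1 = [[-2, 0, 1, 2, -1]]^T, v_2 = [[0, 1, 0, 0, 0]]^T, v_3 = [[1, 0, 0, -1, 0]]^T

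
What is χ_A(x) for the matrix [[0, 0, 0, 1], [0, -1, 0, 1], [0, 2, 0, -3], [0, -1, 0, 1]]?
χ_A(x) = x^4

xI - A = [[x, 0, 0, -1], [0, x + 1, 0, -1], [0, -2, x, 3], [0, 1, 0, x - 1]].

Expanding det(xI - A) along the first row:
det(xI - A) = + (x)·det([[x + 1, 0, -1], [-2, x, 3], [1, 0, x - 1]]) - (0)·det([[0, 0, -1], [0, x, 3], [0, 0, x - 1]]) + (0)·det([[0, x + 1, -1], [0, -2, 3], [0, 1, x - 1]]) - (-1)·det([[0, x + 1, 0], [0, -2, x], [0, 1, 0]]).

Evaluating gives χ_A(x) = x^4.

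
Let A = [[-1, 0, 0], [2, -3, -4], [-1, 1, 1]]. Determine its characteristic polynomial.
xI - A = [[x + 1, 0, 0], [-2, x + 3, 4], [1, -1, x - 1]].

Expanding det(xI - A) along the first row:
det(xI - A) = + (x + 1)·det([[x + 3, 4], [-1, x - 1]]) - (0)·det([[-2, 4], [1, x - 1]]) + (0)·det([[-2, x + 3], [1, -1]]).

Evaluating gives χ_A(x) = x^3 + 3x^2 + 3x + 1 = (x + 1)^3.

χ_A(x) = (x + 1)^3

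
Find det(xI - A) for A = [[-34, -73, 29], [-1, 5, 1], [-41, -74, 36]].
χ_A(x) = (x - 6)^2(x + 5)

xI - A = [[x + 34, 73, -29], [1, x - 5, -1], [41, 74, x - 36]].

Expanding det(xI - A) along the first row:
det(xI - A) = + (x + 34)·det([[x - 5, -1], [74, x - 36]]) - (73)·det([[1, -1], [41, x - 36]]) + (-29)·det([[1, x - 5], [41, 74]]).

Evaluating gives χ_A(x) = x^3 - 7x^2 - 24x + 180 = (x - 6)^2(x + 5).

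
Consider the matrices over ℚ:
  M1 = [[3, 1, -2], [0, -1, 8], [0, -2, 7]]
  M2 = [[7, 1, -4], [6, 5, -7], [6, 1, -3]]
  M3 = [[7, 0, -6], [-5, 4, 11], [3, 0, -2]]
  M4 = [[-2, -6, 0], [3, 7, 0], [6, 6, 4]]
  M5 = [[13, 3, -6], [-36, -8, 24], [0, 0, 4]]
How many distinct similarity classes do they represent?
3 classes: {M1}, {M2, M3}, {M4, M5}

Characteristic polynomials: χ_{M1} = (x - 3)^3, χ_{M2} = (x - 4)^2(x - 1), χ_{M3} = (x - 4)^2(x - 1), χ_{M4} = (x - 4)^2(x - 1), χ_{M5} = (x - 4)^2(x - 1).

{M1}: invariant factors x - 3, (x - 3)^2.

{M2, M3}: invariant factors (x - 4)^2(x - 1).

{M4, M5}: invariant factors x - 4, (x - 4)(x - 1).

Matrices are similar if and only if their invariant-factor lists agree; the partition into similarity classes is {M1}, {M2, M3}, {M4, M5}.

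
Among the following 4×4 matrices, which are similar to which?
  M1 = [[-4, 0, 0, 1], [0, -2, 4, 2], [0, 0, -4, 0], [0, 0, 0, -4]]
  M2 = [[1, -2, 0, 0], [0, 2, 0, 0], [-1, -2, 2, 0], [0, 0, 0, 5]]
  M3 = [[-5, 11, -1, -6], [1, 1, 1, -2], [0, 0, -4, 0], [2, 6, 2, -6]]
2 classes: {M1, M3}, {M2}

Characteristic polynomials: χ_{M1} = (x + 2)(x + 4)^3, χ_{M2} = (x - 5)(x - 2)^2(x - 1), χ_{M3} = (x + 2)(x + 4)^3.

{M1, M3}: invariant factors x + 4, (x + 2)(x + 4)^2.

{M2}: invariant factors x - 2, (x - 5)(x - 2)(x - 1).

Matrices are similar if and only if their invariant-factor lists agree; the partition into similarity classes is {M1, M3}, {M2}.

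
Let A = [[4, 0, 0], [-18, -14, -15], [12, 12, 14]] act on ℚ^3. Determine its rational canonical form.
The invariant factors of A (the non-unit diagonal entries of the Smith normal form of xI - A over ℚ[x]) are x - 4, (x - 4)(x + 4), each dividing the next. The characteristic polynomial is their product, (x - 4)^2(x + 4).

The rational canonical form is the block-diagonal matrix of companion matrices C(f_i):
R = [[4, 0, 0], [0, 0, 16], [0, 1, 0]].

R = [[4, 0, 0], [0, 0, 16], [0, 1, 0]]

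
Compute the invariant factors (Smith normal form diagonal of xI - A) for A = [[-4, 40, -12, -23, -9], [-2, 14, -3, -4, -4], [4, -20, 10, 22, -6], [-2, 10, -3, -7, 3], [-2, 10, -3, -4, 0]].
The Jordan structure of A has elementary divisors (x + 3), (x - 4)^2, (x - 4), (x - 4). Arranging the block sizes at each eigenvalue in decreasing order and taking row products gives the invariant factors.

Invariant factors (smallest first, each dividing the next): x - 4, x - 4, (x - 4)^2(x + 3).

Check: the last factor (x - 4)^2(x + 3) is the minimal polynomial, and the product (x - 4)^4(x + 3) is the characteristic polynomial.

x - 4, x - 4, (x - 4)^2(x + 3)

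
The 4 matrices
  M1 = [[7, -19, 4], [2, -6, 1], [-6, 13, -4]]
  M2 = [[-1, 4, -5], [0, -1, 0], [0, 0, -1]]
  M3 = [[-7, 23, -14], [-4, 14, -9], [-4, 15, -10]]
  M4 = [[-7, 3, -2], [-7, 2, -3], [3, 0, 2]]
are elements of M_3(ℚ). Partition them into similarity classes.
Characteristic polynomials: χ_{M1} = (x + 1)^3, χ_{M2} = (x + 1)^3, χ_{M3} = (x + 1)^3, χ_{M4} = (x + 1)^3.

{M1, M3, M4}: invariant factors (x + 1)^3.

{M2}: invariant factors x + 1, (x + 1)^2.

Matrices are similar if and only if their invariant-factor lists agree; the partition into similarity classes is {M1, M3, M4}, {M2}.

2 classes: {M1, M3, M4}, {M2}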